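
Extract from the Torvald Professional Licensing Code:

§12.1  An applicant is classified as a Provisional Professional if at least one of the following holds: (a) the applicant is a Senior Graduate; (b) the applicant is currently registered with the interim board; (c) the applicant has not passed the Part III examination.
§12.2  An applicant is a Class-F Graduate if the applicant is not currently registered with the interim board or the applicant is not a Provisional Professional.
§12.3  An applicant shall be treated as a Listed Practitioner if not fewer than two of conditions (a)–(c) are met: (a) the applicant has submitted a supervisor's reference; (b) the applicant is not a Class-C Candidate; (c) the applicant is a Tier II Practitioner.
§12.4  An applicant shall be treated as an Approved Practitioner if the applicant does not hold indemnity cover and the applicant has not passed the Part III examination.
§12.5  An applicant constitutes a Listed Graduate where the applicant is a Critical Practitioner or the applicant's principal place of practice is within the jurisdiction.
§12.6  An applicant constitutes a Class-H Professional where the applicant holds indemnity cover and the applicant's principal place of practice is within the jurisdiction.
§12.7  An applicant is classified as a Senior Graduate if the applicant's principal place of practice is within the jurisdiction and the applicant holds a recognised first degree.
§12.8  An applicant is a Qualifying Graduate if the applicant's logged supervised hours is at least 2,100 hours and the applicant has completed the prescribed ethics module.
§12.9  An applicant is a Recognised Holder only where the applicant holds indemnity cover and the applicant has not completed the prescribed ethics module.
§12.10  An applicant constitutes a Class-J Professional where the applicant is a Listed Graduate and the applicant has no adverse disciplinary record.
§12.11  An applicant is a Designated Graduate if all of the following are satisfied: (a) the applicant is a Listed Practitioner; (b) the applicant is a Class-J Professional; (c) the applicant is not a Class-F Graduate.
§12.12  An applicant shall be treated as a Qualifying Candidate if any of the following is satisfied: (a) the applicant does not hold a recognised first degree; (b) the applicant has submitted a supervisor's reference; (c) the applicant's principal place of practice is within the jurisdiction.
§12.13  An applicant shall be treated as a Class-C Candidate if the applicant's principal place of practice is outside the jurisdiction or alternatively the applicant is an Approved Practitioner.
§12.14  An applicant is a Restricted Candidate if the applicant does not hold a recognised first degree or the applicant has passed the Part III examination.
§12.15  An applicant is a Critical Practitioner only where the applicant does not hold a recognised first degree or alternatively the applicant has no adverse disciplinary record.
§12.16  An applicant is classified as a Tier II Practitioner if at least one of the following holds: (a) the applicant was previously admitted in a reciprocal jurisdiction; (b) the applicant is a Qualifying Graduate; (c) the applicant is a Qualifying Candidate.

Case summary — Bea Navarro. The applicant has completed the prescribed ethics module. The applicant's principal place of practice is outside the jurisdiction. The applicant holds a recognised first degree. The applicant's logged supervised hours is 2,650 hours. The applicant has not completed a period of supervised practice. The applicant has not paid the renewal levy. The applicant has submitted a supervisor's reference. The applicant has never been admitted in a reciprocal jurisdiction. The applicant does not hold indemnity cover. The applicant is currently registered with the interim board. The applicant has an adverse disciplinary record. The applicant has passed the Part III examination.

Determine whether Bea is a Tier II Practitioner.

§12.8 — Qualifying Graduate: [applicant's logged supervised hours: 2,650 hours ≥ 2,100 hours? yes] AND [the applicant has completed the prescribed ethics module? yes] → satisfied.
§12.12 — Qualifying Candidate: [the applicant does not hold a recognised first degree? no] OR [the applicant has submitted a supervisor's reference? yes] OR [the applicant's principal place of practice is within the jurisdiction? no] → satisfied.
§12.16 — Tier II Practitioner: [the applicant was previously admitted in a reciprocal jurisdiction? no] OR [Qualifying Graduate (§12.8)? yes] OR [Qualifying Candidate (§12.12)? yes] → satisfied.

Yes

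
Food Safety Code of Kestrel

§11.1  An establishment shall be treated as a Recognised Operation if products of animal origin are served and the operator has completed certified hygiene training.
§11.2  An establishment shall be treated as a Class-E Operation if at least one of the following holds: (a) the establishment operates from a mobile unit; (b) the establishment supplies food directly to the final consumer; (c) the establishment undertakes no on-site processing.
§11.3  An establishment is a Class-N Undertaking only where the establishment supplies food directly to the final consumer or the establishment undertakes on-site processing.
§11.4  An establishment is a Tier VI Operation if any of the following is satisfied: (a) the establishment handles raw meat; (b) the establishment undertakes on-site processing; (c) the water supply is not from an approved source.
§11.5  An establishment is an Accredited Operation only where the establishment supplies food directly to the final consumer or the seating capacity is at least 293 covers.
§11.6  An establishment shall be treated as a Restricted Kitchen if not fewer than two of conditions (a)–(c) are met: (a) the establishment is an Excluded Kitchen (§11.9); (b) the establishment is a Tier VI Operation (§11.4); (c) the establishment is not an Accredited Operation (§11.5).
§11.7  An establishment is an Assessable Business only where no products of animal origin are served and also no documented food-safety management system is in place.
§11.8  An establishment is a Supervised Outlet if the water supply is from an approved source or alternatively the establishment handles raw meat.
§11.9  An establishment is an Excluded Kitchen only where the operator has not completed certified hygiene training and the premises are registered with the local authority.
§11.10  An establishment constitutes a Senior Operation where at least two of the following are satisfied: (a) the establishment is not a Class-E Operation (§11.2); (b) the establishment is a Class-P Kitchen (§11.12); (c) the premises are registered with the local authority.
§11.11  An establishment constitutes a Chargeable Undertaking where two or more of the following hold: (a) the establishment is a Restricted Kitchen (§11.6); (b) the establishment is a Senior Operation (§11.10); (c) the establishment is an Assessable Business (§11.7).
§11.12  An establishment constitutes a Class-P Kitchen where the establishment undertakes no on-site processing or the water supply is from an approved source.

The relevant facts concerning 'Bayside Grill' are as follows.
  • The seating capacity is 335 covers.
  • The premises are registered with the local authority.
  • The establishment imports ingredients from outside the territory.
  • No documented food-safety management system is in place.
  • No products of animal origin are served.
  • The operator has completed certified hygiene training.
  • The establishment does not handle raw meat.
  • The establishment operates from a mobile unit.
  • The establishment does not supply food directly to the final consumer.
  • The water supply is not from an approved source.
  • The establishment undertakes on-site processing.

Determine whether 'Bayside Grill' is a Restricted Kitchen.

No

Under §11.9: the operator has not completed certified hygiene training? no; and the premises are registered with the local authority? yes. So the establishment is not an Excluded Kitchen.
Under §11.4: the establishment handles raw meat? no; or the establishment undertakes on-site processing? yes; or the water supply is not from an approved source? yes. So the establishment is a Tier VI Operation.
Under §11.5: the establishment supplies food directly to the final consumer? no; or seating capacity: 335 covers ≥ 293 covers? yes. So the establishment is an Accredited Operation.
Under §11.6: Excluded Kitchen (§11.9)? no; Tier VI Operation (§11.4)? yes; not an Accredited Operation (§11.5)? no — 1 of 3 hold (need ≥2) → not satisfied.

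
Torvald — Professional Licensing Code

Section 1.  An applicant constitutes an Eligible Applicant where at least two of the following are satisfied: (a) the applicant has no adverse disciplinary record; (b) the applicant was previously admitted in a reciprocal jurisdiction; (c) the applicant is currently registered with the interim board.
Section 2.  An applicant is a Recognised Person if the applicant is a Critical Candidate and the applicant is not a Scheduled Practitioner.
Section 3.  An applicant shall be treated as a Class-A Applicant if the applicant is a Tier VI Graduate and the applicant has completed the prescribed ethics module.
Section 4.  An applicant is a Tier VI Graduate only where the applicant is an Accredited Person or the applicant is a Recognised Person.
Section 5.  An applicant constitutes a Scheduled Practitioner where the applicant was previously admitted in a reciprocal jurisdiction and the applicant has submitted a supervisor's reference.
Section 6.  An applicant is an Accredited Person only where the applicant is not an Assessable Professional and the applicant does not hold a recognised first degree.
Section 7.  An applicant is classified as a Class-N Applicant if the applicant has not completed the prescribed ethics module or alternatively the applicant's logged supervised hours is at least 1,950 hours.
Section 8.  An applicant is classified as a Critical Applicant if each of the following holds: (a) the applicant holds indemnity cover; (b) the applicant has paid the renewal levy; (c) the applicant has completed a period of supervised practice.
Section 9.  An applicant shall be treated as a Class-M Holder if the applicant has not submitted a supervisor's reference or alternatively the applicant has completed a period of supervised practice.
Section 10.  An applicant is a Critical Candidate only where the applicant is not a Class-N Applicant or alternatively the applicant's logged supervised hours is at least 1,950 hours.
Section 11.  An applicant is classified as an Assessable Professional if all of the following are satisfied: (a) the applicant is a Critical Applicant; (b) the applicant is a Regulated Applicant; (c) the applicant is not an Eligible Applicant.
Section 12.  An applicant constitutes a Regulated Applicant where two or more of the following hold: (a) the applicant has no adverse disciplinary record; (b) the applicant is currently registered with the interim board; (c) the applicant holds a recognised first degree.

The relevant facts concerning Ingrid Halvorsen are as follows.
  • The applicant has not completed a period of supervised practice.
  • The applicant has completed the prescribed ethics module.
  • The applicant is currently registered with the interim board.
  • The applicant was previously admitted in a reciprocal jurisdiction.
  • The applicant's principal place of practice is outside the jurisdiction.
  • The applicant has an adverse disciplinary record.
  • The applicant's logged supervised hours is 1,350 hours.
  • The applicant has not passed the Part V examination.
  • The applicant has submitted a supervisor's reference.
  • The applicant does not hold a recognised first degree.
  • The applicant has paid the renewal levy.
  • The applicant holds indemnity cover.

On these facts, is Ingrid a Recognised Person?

No

section 7 — Class-N Applicant: [the applicant has not completed the prescribed ethics module? no] OR [applicant's logged supervised hours: 1,350 hours ≥ 1,950 hours? no] → not satisfied.
section 10 — Critical Candidate: [not a Class-N Applicant (section 7)? yes] OR [applicant's logged supervised hours: 1,350 hours ≥ 1,950 hours? no] → satisfied.
section 5 — Scheduled Practitioner: [the applicant was previously admitted in a reciprocal jurisdiction? yes] AND [the applicant has submitted a supervisor's reference? yes] → satisfied.
section 2 — Recognised Person: [Critical Candidate (section 10)? yes] AND [not a Scheduled Practitioner (section 5)? no] → not satisfied.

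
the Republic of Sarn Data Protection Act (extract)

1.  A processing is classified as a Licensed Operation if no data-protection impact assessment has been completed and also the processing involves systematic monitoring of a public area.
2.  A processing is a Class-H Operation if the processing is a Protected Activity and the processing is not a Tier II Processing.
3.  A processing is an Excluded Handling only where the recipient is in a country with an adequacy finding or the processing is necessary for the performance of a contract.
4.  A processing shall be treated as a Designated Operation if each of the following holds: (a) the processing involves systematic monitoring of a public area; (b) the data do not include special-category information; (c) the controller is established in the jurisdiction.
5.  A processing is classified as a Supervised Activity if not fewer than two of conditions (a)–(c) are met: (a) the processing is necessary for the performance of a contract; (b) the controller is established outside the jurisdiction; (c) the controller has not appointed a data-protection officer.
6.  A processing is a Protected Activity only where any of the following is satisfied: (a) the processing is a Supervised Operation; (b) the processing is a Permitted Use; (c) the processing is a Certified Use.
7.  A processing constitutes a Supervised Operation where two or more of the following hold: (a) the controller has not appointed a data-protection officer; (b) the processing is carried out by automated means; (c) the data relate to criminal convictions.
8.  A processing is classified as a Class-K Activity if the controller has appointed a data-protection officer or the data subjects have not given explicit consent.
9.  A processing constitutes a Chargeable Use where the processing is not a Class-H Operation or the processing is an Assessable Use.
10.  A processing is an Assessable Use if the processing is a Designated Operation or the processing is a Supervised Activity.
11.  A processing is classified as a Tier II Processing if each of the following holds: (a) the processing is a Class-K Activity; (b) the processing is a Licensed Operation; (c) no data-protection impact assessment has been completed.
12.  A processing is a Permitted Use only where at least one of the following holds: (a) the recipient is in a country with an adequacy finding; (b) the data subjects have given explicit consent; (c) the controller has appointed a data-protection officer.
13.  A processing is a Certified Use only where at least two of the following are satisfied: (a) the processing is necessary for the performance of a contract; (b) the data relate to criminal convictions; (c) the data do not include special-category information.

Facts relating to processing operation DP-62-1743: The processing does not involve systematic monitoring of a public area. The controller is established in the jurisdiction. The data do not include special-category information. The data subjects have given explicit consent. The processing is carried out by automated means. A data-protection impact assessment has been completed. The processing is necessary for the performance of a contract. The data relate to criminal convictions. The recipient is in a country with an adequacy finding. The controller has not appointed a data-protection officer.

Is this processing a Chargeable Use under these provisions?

Yes

paragraph 7 — Supervised Operation: the controller has not appointed a data-protection officer? yes; the processing is carried out by automated means? yes; the data relate to criminal convictions? yes — 3 of 3 hold (need ≥2) → satisfied.
paragraph 12 — Permitted Use: [the recipient is in a country with an adequacy finding? yes] OR [the data subjects have given explicit consent? yes] OR [the controller has appointed a data-protection officer? no] → satisfied.
paragraph 13 — Certified Use: the processing is necessary for the performance of a contract? yes; the data relate to criminal convictions? yes; the data do not include special-category information? yes — 3 of 3 hold (need ≥2) → satisfied.
paragraph 6 — Protected Activity: [Supervised Operation (paragraph 7)? yes] OR [Permitted Use (paragraph 12)? yes] OR [Certified Use (paragraph 13)? yes] → satisfied.
paragraph 8 — Class-K Activity: [the controller has appointed a data-protection officer? no] OR [the data subjects have not given explicit consent? no] → not satisfied.
paragraph 1 — Licensed Operation: [no data-protection impact assessment has been completed? no] AND [the processing involves systematic monitoring of a public area? no] → not satisfied.
paragraph 11 — Tier II Processing: [Class-K Activity (paragraph 8)? no] AND [Licensed Operation (paragraph 1)? no] AND [no data-protection impact assessment has been completed? no] → not satisfied.
paragraph 2 — Class-H Operation: [Protected Activity (paragraph 6)? yes] AND [not a Tier II Processing (paragraph 11)? yes] → satisfied.
paragraph 4 — Designated Operation: [the processing involves systematic monitoring of a public area? no] AND [the data do not include special-category information? yes] AND [the controller is established in the jurisdiction? yes] → not satisfied.
paragraph 5 — Supervised Activity: the processing is necessary for the performance of a contract? yes; the controller is established outside the jurisdiction? no; the controller has not appointed a data-protection officer? yes — 2 of 3 hold (need ≥2) → satisfied.
paragraph 10 — Assessable Use: [Designated Operation (paragraph 4)? no] OR [Supervised Activity (paragraph 5)? yes] → satisfied.
paragraph 9 — Chargeable Use: [not a Class-H Operation (paragraph 2)? no] OR [Assessable Use (paragraph 10)? yes] → satisfied.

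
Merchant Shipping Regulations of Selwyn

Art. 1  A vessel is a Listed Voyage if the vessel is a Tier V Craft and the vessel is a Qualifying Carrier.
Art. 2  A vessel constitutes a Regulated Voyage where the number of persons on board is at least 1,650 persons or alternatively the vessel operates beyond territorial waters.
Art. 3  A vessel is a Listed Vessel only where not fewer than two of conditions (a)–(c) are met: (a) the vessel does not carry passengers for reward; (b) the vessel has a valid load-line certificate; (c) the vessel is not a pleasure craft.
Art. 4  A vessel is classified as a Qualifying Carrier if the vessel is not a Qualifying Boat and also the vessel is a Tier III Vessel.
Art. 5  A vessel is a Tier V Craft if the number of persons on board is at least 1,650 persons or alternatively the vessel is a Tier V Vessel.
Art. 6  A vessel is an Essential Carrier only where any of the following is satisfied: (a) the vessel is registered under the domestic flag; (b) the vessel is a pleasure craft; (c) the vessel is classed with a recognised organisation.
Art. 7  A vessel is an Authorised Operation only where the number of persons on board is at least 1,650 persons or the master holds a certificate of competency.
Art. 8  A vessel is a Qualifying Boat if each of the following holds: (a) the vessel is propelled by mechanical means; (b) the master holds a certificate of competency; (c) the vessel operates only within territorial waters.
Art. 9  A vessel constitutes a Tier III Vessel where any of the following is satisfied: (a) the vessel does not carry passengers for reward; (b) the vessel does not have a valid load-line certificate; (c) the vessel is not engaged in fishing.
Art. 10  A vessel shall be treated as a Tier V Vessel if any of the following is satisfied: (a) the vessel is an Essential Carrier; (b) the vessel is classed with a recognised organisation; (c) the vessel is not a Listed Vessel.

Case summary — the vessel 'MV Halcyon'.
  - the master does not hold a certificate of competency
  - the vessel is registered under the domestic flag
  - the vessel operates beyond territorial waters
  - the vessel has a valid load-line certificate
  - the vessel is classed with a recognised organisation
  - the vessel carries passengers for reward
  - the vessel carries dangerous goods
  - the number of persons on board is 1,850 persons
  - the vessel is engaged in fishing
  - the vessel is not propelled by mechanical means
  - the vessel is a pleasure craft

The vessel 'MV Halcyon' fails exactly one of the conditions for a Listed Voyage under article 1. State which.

Qualifying Carrier

article 6 — Essential Carrier: [the vessel is registered under the domestic flag? yes] OR [the vessel is a pleasure craft? yes] OR [the vessel is classed with a recognised organisation? yes] → satisfied.
article 3 — Listed Vessel: the vessel does not carry passengers for reward? no; the vessel has a valid load-line certificate? yes; the vessel is not a pleasure craft? no — 1 of 3 hold (need ≥2) → not satisfied.
article 10 — Tier V Vessel: [Essential Carrier (article 6)? yes] OR [the vessel is classed with a recognised organisation? yes] OR [not a Listed Vessel (article 3)? yes] → satisfied.
article 5 — Tier V Craft: [number of persons on board: 1,850 persons ≥ 1,650 persons? yes] OR [Tier V Vessel (article 10)? yes] → satisfied.
article 8 — Qualifying Boat: [the vessel is propelled by mechanical means? no] AND [the master holds a certificate of competency? no] AND [the vessel operates only within territorial waters? no] → not satisfied.
article 9 — Tier III Vessel: [the vessel does not carry passengers for reward? no] OR [the vessel does not have a valid load-line certificate? no] OR [the vessel is not engaged in fishing? no] → not satisfied.
article 4 — Qualifying Carrier: [not a Qualifying Boat (article 8)? yes] AND [Tier III Vessel (article 9)? no] → not satisfied.
article 1 — Listed Voyage: [Tier V Craft (article 5)? yes] AND [Qualifying Carrier (article 4)? no] → not satisfied.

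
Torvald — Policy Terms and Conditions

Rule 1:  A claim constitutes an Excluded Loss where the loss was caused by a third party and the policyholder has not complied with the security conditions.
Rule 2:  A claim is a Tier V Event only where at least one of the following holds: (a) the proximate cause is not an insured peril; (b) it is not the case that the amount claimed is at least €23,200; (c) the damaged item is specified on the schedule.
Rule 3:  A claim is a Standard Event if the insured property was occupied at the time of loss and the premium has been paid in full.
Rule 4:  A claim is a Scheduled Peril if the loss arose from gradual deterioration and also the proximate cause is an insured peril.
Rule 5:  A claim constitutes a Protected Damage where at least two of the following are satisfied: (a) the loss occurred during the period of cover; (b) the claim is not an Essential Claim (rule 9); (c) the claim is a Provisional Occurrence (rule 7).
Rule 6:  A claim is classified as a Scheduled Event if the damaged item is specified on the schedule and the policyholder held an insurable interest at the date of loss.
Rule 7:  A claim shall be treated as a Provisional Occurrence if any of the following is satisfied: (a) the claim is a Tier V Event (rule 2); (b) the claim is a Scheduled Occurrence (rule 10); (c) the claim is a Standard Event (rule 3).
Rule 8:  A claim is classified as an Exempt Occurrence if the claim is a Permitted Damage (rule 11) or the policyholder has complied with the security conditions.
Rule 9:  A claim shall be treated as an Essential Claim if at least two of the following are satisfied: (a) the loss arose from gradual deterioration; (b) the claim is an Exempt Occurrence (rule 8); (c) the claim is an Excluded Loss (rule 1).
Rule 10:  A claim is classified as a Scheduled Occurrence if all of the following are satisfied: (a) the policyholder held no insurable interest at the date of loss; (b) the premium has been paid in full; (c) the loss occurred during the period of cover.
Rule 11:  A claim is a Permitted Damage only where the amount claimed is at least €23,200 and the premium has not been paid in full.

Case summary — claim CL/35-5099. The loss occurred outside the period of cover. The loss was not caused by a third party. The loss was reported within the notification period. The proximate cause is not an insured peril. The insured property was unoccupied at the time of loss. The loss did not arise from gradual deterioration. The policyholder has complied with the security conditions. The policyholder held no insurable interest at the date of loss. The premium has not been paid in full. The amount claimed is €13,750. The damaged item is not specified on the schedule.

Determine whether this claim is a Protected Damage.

Under rule 11: amount claimed: €13,750 ≥ €23,200? no; and the premium has not been paid in full? yes. So the claim is not a Permitted Damage.
Under rule 8: Permitted Damage (rule 11)? no; or the policyholder has complied with the security conditions? yes. So the claim is an Exempt Occurrence.
Under rule 1: the loss was caused by a third party? no; and the policyholder has not complied with the security conditions? no. So the claim is not an Excluded Loss.
Under rule 9: the loss arose from gradual deterioration? no; Exempt Occurrence (rule 8)? yes; Excluded Loss (rule 1)? no — 1 of 3 hold (need ≥2) → not satisfied.
Under rule 2: the proximate cause is not an insured peril? yes; or amount claimed: €13,750 ≥ €23,200? no, so negated condition yes; or the damaged item is specified on the schedule? no. So the claim is a Tier V Event.
Under rule 10: the policyholder held no insurable interest at the date of loss? yes; and the premium has been paid in full? no; and the loss occurred during the period of cover? no. So the claim is not a Scheduled Occurrence.
Under rule 3: the insured property was occupied at the time of loss? no; and the premium has been paid in full? no. So the claim is not a Standard Event.
Under rule 7: Tier V Event (rule 2)? yes; or Scheduled Occurrence (rule 10)? no; or Standard Event (rule 3)? no. So the claim is a Provisional Occurrence.
Under rule 5: the loss occurred during the period of cover? no; not an Essential Claim (rule 9)? yes; Provisional Occurrence (rule 7)? yes — 2 of 3 hold (need ≥2) → satisfied.

Yes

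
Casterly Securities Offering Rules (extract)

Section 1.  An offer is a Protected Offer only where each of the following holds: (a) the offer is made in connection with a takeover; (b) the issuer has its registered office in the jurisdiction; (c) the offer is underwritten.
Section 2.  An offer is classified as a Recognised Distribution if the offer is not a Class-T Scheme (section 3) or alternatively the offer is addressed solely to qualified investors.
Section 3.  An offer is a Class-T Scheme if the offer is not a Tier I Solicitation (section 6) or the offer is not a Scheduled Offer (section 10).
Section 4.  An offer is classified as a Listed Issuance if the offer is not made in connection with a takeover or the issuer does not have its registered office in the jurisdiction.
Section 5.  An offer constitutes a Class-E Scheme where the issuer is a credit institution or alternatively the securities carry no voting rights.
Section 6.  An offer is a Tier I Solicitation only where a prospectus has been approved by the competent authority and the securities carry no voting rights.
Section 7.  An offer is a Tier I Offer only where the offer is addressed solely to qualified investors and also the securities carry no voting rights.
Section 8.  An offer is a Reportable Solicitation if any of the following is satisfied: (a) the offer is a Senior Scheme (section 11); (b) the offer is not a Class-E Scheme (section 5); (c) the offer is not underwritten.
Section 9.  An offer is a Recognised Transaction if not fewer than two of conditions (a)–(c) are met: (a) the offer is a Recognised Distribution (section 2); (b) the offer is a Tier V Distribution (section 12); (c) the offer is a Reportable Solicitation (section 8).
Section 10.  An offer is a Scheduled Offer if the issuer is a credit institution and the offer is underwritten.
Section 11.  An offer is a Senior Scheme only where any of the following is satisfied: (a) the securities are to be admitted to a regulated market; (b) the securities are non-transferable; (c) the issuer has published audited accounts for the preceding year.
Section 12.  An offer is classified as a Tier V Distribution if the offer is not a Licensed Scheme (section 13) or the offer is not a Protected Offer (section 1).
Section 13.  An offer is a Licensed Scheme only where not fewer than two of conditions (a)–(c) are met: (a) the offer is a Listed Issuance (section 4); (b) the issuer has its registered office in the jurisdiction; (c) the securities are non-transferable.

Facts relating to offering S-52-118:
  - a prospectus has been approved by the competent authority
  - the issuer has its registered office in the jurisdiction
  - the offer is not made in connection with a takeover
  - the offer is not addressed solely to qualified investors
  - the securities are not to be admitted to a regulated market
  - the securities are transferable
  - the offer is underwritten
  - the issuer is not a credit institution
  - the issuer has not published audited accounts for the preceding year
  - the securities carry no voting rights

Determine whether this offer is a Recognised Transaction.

section 6 — Tier I Solicitation: [a prospectus has been approved by the competent authority? yes] AND [the securities carry no voting rights? yes] → satisfied.
section 10 — Scheduled Offer: [the issuer is a credit institution? no] AND [the offer is underwritten? yes] → not satisfied.
section 3 — Class-T Scheme: [not a Tier I Solicitation (section 6)? no] OR [not a Scheduled Offer (section 10)? yes] → satisfied.
section 2 — Recognised Distribution: [not a Class-T Scheme (section 3)? no] OR [the offer is addressed solely to qualified investors? no] → not satisfied.
section 4 — Listed Issuance: [the offer is not made in connection with a takeover? yes] OR [the issuer does not have its registered office in the jurisdiction? no] → satisfied.
section 13 — Licensed Scheme: Listed Issuance (section 4)? yes; the issuer has its registered office in the jurisdiction? yes; the securities are non-transferable? no — 2 of 3 hold (need ≥2) → satisfied.
section 1 — Protected Offer: [the offer is made in connection with a takeover? no] AND [the issuer has its registered office in the jurisdiction? yes] AND [the offer is underwritten? yes] → not satisfied.
section 12 — Tier V Distribution: [not a Licensed Scheme (section 13)? no] OR [not a Protected Offer (section 1)? yes] → satisfied.
section 11 — Senior Scheme: [the securities are to be admitted to a regulated market? no] OR [the securities are non-transferable? no] OR [the issuer has published audited accounts for the preceding year? no] → not satisfied.
section 5 — Class-E Scheme: [the issuer is a credit institution? no] OR [the securities carry no voting rights? yes] → satisfied.
section 8 — Reportable Solicitation: [Senior Scheme (section 11)? no] OR [not a Class-E Scheme (section 5)? no] OR [the offer is not underwritten? no] → not satisfied.
section 9 — Recognised Transaction: Recognised Distribution (section 2)? no; Tier V Distribution (section 12)? yes; Reportable Solicitation (section 8)? no — 1 of 3 hold (need ≥2) → not satisfied.

No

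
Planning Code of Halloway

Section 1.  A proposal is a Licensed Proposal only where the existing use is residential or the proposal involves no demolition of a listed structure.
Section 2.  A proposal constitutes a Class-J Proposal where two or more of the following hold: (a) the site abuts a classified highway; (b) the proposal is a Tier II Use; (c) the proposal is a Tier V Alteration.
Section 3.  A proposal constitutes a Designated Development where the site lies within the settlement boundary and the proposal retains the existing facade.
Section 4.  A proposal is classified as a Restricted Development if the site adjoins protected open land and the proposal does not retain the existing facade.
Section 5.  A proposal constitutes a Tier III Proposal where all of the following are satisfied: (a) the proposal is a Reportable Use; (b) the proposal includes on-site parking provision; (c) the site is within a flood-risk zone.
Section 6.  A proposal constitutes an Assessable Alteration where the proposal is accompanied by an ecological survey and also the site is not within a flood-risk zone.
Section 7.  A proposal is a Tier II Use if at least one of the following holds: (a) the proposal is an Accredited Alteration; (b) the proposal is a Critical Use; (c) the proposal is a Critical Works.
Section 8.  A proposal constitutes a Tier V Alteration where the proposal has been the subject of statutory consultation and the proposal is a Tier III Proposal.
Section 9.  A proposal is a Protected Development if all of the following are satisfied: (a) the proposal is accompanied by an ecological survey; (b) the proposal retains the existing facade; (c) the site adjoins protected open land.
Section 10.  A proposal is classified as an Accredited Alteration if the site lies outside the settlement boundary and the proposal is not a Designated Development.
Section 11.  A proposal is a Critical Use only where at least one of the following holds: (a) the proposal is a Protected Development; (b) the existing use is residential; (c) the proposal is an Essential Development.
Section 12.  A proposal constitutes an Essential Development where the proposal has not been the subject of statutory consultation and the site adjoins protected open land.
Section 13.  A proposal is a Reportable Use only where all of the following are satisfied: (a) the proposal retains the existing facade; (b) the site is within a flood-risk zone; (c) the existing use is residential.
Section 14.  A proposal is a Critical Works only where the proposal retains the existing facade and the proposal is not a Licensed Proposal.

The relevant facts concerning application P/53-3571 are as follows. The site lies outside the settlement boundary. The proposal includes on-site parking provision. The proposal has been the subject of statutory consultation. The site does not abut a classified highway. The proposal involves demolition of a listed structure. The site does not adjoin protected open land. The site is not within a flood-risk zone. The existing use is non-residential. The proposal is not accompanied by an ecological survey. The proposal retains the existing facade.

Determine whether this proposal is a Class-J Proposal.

No

Under section 3: the site lies within the settlement boundary? no; and the proposal retains the existing facade? yes. So the proposal is not a Designated Development.
Under section 10: the site lies outside the settlement boundary? yes; and not a Designated Development (section 3)? yes. So the proposal is an Accredited Alteration.
Under section 9: the proposal is accompanied by an ecological survey? no; and the proposal retains the existing facade? yes; and the site adjoins protected open land? no. So the proposal is not a Protected Development.
Under section 12: the proposal has not been the subject of statutory consultation? no; and the site adjoins protected open land? no. So the proposal is not an Essential Development.
Under section 11: Protected Development (section 9)? no; or the existing use is residential? no; or Essential Development (section 12)? no. So the proposal is not a Critical Use.
Under section 1: the existing use is residential? no; or the proposal involves no demolition of a listed structure? no. So the proposal is not a Licensed Proposal.
Under section 14: the proposal retains the existing facade? yes; and not a Licensed Proposal (section 1)? yes. So the proposal is a Critical Works.
Under section 7: Accredited Alteration (section 10)? yes; or Critical Use (section 11)? no; or Critical Works (section 14)? yes. So the proposal is a Tier II Use.
Under section 13: the proposal retains the existing facade? yes; and the site is within a flood-risk zone? no; and the existing use is residential? no. So the proposal is not a Reportable Use.
Under section 5: Reportable Use (section 13)? no; and the proposal includes on-site parking provision? yes; and the site is within a flood-risk zone? no. So the proposal is not a Tier III Proposal.
Under section 8: the proposal has been the subject of statutory consultation? yes; and Tier III Proposal (section 5)? no. So the proposal is not a Tier V Alteration.
Under section 2: the site abuts a classified highway? no; Tier II Use (section 7)? yes; Tier V Alteration (section 8)? no — 1 of 3 hold (need ≥2) → not satisfied.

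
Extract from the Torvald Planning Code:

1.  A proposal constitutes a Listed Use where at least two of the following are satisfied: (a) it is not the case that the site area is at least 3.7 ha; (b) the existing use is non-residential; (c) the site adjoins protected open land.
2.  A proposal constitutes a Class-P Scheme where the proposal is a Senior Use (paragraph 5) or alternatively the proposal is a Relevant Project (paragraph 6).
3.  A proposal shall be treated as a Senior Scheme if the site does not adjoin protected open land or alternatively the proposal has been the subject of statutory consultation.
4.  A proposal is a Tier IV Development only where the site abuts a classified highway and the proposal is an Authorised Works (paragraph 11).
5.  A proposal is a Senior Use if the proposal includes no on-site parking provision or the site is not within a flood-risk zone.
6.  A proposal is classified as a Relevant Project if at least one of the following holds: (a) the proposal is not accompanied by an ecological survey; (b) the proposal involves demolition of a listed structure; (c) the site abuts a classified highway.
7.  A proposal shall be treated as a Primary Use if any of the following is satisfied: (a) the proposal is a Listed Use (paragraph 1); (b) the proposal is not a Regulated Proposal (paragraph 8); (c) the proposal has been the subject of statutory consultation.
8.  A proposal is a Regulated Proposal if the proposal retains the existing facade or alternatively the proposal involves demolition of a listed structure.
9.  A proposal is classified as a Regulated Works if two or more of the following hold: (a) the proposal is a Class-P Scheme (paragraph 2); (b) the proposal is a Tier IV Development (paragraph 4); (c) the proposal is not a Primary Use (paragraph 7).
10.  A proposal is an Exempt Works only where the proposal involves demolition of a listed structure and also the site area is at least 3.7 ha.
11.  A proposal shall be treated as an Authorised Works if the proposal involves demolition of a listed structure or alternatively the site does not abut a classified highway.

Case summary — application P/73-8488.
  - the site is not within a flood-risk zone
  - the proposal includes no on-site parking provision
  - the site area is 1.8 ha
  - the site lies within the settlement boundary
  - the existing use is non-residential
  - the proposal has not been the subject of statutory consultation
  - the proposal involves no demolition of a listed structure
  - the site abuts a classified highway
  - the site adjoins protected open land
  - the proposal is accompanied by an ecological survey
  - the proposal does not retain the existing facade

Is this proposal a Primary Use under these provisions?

paragraph 1 — Listed Use: site area: 1.8 ha ≥ 3.7 ha? no, so negated condition yes; the existing use is non-residential? yes; the site adjoins protected open land? yes — 3 of 3 hold (need ≥2) → satisfied.
paragraph 8 — Regulated Proposal: [the proposal retains the existing facade? no] OR [the proposal involves demolition of a listed structure? no] → not satisfied.
paragraph 7 — Primary Use: [Listed Use (paragraph 1)? yes] OR [not a Regulated Proposal (paragraph 8)? yes] OR [the proposal has been the subject of statutory consultation? no] → satisfied.

Yes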